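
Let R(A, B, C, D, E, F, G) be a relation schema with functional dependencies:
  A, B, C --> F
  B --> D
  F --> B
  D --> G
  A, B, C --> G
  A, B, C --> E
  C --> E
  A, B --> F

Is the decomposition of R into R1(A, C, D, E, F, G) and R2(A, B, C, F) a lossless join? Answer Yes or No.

The shared attributes are {A, C, F} and {A, C, F}⁺ = {A, B, C, D, E, F, G}.
Since R1 ⊆ {A, B, C, D, E, F, G}, the intersection is a superkey of R1; the decomposition is lossless.

Yes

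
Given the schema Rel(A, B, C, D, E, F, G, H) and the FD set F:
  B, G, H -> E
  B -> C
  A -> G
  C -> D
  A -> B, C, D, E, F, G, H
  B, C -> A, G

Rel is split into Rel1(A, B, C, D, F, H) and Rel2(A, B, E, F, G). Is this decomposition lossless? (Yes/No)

Yes

Rel1 ∩ Rel2 = {A, B, F}; its closure under F is {A, B, C, D, E, F, G, H}.
Rel1 is contained in that closure, so Rel1 ∩ Rel2 -> Rel1 holds and the join is lossless.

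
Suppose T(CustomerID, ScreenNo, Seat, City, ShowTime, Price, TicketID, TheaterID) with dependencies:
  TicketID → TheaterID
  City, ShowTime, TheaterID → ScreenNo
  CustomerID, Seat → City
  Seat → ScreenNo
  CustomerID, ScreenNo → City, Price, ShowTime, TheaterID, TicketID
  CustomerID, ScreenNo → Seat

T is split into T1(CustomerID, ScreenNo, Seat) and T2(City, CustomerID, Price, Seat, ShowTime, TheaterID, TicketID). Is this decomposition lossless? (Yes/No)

Yes

T1 ∩ T2 = {CustomerID, Seat}; its closure under F is {City, CustomerID, Price, ScreenNo, Seat, ShowTime, TheaterID, TicketID}.
This includes all of T1, so the common attributes are a superkey of T1 — the join is lossless.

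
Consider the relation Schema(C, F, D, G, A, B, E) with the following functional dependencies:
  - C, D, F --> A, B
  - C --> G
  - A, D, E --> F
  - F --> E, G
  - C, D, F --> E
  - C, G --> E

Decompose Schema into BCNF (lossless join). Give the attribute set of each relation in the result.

{A, B, C, D, F}; {C, E, G}

Candidate keys of the original relation: {A, C, D}, {C, D, F}.
In {A, B, C, D, E, F, G}, {C} is not a superkey ({C}⁺ restricted to this set is {C, E, G}), so split on C --> E, G into {C, E, G} and {A, B, C, D, F}.
{C, E, G} is in BCNF.
{A, B, C, D, F} is in BCNF.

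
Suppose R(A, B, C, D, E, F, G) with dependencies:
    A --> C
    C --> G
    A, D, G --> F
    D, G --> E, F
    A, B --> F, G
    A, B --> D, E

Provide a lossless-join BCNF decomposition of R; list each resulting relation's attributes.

Candidate key of the original relation: {A, B}.
{A, B, C, D, E, F, G}: {A} determines {A, C, G} here but is not a superkey — split on A --> C, G, giving {A, C, G} and {A, B, D, E, F}.
{A, C, G}: {C} determines {C, G} here but is not a superkey — split on C --> G, giving {C, G} and {A, C}.
{C, G} is in BCNF.
{A, C} is in BCNF.
{A, B, D, E, F}: {A, D} determines {A, D, E, F} here but is not a superkey — split on A, D --> E, F, giving {A, D, E, F} and {A, B, D}.
{A, D, E, F} is in BCNF.
{A, B, D} is in BCNF.

{A, B, D}; {A, C}; {A, D, E, F}; {C, G}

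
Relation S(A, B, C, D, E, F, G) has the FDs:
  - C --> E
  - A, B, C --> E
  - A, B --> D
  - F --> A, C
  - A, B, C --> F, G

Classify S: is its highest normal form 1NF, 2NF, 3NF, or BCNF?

1NF

Candidate keys: {A, B, C}, {B, F}. Prime attributes: {A, B, C, F}.
C --> E breaks BCNF: {C}⁺ = {C, E}, so {C} is not a superkey.
C --> E has non-prime {E} on the right and a non-superkey on the left, so 3NF fails.
The proper key subset {F} of {B, F} determines non-prime {E}, so the relation is not even in 2NF.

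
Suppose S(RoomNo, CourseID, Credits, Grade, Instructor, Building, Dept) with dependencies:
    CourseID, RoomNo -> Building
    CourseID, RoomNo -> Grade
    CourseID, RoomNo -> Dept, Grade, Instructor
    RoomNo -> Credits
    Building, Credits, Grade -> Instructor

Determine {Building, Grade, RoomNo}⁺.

Start with {Building, Grade, RoomNo}.
RoomNo -> Credits applies; add {Credits} → now {Building, Credits, Grade, RoomNo}.
Building, Credits, Grade -> Instructor applies; add {Instructor} → now {Building, Credits, Grade, Instructor, RoomNo}.
No further FD applies.

{Building, Credits, Grade, Instructor, RoomNo}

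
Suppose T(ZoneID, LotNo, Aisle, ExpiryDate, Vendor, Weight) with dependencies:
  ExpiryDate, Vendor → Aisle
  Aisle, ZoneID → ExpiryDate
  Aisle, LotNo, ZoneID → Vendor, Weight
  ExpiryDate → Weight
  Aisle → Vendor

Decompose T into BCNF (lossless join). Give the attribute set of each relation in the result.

{Aisle, ExpiryDate}; {Aisle, Vendor}; {ExpiryDate, LotNo, Vendor, ZoneID}; {ExpiryDate, Weight}

Candidate keys of the original relation: {Aisle, LotNo, ZoneID}, {ExpiryDate, LotNo, Vendor, ZoneID}.
In {Aisle, ExpiryDate, LotNo, Vendor, Weight, ZoneID}, {ExpiryDate, Vendor} is not a superkey ({ExpiryDate, Vendor}⁺ restricted to this set is {Aisle, ExpiryDate, Vendor, Weight}), so split on ExpiryDate, Vendor → Aisle, Weight into {Aisle, ExpiryDate, Vendor, Weight} and {ExpiryDate, LotNo, Vendor, ZoneID}.
In {Aisle, ExpiryDate, Vendor, Weight}, {ExpiryDate} is not a superkey ({ExpiryDate}⁺ restricted to this set is {ExpiryDate, Weight}), so split on ExpiryDate → Weight into {ExpiryDate, Weight} and {Aisle, ExpiryDate, Vendor}.
{ExpiryDate, Weight}: every determinant is a superkey — BCNF.
In {Aisle, ExpiryDate, Vendor}, {Aisle} is not a superkey ({Aisle}⁺ restricted to this set is {Aisle, Vendor}), so split on Aisle → Vendor into {Aisle, Vendor} and {Aisle, ExpiryDate}.
{Aisle, Vendor}: every determinant is a superkey — BCNF.
{Aisle, ExpiryDate}: every determinant is a superkey — BCNF.
{ExpiryDate, LotNo, Vendor, ZoneID}: every determinant is a superkey — BCNF.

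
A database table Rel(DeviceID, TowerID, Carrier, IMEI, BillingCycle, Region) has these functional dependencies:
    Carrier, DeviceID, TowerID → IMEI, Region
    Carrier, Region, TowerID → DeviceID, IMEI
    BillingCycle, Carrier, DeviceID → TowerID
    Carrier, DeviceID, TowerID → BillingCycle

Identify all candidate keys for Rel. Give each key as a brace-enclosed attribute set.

Attributes never on any right-hand side: {Carrier} — every candidate key must contain it.
{BillingCycle, Carrier, DeviceID} is a candidate key since {BillingCycle, Carrier, DeviceID}⁺ = {BillingCycle, Carrier, DeviceID, IMEI, Region, TowerID} covers every attribute.
{Carrier, DeviceID, TowerID} is a candidate key since {Carrier, DeviceID, TowerID}⁺ = {BillingCycle, Carrier, DeviceID, IMEI, Region, TowerID} covers every attribute.
{Carrier, Region, TowerID} is a candidate key since {Carrier, Region, TowerID}⁺ = {BillingCycle, Carrier, DeviceID, IMEI, Region, TowerID} covers every attribute.
No proper subset of any of these is a key, and no other minimal superkey exists.

{BillingCycle, Carrier, DeviceID}, {Carrier, DeviceID, TowerID}, {Carrier, Region, TowerID}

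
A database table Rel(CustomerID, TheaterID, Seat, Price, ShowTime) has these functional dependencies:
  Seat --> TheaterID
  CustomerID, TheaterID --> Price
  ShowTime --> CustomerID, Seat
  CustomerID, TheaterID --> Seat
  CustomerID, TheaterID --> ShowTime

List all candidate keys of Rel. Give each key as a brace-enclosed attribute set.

{CustomerID, Seat}, {CustomerID, TheaterID}, {ShowTime}

Closure of {ShowTime} is {CustomerID, Price, Seat, ShowTime, TheaterID}, the whole schema; {ShowTime} is a candidate key.
Closure of {CustomerID, Seat} is {CustomerID, Price, Seat, ShowTime, TheaterID}, the whole schema; {CustomerID, Seat} is a candidate key.
Closure of {CustomerID, TheaterID} is {CustomerID, Price, Seat, ShowTime, TheaterID}, the whole schema; {CustomerID, TheaterID} is a candidate key.
No proper subset of any of these is a key, and no other minimal superkey exists.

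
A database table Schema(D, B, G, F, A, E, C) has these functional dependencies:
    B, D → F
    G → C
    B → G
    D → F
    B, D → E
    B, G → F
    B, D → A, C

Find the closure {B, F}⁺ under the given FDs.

{B, C, F, G}

Start with {B, F}.
B → G applies; add {G} → now {B, F, G}.
G → C applies; add {C} → now {B, C, F, G}.
No further FD applies.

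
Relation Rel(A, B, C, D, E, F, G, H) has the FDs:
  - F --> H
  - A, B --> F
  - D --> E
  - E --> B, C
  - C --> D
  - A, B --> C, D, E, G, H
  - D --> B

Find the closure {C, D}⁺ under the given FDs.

Start with {C, D}.
D --> E applies; add {E} → now {C, D, E}.
E --> B, C applies; add {B} → now {B, C, D, E}.
No further FD applies.

{B, C, D, E}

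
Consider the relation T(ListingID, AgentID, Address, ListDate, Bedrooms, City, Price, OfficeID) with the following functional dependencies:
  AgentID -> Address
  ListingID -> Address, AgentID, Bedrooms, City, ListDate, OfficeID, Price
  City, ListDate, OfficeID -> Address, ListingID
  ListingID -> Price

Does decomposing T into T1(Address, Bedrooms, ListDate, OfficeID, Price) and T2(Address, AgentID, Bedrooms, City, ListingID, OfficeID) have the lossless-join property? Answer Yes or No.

Common attributes: {Address, Bedrooms, OfficeID}; their closure is {Address, Bedrooms, OfficeID}.
Neither T1 nor T2 is contained in that closure, so the decomposition is lossy.

No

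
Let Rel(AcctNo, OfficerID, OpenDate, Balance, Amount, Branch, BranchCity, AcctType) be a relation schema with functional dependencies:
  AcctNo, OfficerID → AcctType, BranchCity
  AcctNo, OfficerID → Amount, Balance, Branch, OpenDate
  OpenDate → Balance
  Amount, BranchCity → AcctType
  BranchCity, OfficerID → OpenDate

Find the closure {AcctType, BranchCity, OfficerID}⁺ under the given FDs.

Start with {AcctType, BranchCity, OfficerID}.
BranchCity, OfficerID → OpenDate applies; add {OpenDate} → now {AcctType, BranchCity, OfficerID, OpenDate}.
OpenDate → Balance applies; add {Balance} → now {AcctType, Balance, BranchCity, OfficerID, OpenDate}.
No further FD applies.

{AcctType, Balance, BranchCity, OfficerID, OpenDate}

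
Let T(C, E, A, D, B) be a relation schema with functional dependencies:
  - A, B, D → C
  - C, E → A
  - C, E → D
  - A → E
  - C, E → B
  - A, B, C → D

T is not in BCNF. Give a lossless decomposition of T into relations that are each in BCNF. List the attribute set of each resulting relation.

{A, B, C, D}; {A, E}

Candidate keys of the original relation: {A, B, D}, {A, C}, {C, E}.
{A, B, C, D, E}: {A} determines {A, E} here but is not a superkey — split on A → E, giving {A, E} and {A, B, C, D}.
{A, E}: every determinant is a superkey — BCNF.
{A, B, C, D}: every determinant is a superkey — BCNF.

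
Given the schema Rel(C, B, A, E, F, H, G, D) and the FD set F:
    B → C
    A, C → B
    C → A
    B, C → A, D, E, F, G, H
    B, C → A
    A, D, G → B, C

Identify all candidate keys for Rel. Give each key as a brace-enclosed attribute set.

{B}⁺ = {A, B, C, D, E, F, G, H} — all of the relation — so {B} is a candidate key.
{C}⁺ = {A, B, C, D, E, F, G, H} — all of the relation — so {C} is a candidate key.
{A, D, G}⁺ = {A, B, C, D, E, F, G, H} — all of the relation — so {A, D, G} is a candidate key.
No proper subset of any of these is a key, and no other minimal superkey exists.

{A, D, G}, {B}, {C}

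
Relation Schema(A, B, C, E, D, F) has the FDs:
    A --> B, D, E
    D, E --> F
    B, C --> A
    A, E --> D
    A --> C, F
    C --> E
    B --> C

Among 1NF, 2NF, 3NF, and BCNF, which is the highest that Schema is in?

Candidate keys: {A}, {B}. Prime attributes: {A, B}.
D, E --> F: {D, E}⁺ = {D, E, F}, which is not all of the attributes, so the left side is not a superkey — BCNF is violated.
D, E --> F has non-prime {F} on the right and a non-superkey on the left, so 3NF fails.
With only single-attribute keys there can be no partial dependency, so 2NF holds.

2NF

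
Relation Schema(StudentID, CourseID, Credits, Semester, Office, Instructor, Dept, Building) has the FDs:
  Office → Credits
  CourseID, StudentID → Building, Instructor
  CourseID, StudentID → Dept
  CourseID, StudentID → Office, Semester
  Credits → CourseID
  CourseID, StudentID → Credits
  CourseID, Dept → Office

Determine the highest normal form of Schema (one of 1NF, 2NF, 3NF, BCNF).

3NF

Candidate keys: {CourseID, StudentID}, {Credits, StudentID}, {Office, StudentID}. Prime attributes: {CourseID, Credits, Office, StudentID}.
Office → Credits: {Office}⁺ = {CourseID, Credits, Office}, which is not all of the attributes, so the left side is not a superkey — BCNF is violated.
Its right-hand attributes {Credits} are all prime, as are those of every other non-superkey FD — the relation is in 3NF.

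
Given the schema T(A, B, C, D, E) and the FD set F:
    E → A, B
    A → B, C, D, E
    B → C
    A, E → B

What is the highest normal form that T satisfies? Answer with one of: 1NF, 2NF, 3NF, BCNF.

2NF

Candidate keys: {A}, {E}. Prime attributes: {A, E}.
B → C: {B}⁺ = {B, C}, which is not all of the attributes, so the left side is not a superkey — BCNF is violated.
B → C has non-prime {C} on the right and a non-superkey on the left, so 3NF fails.
With only single-attribute keys there can be no partial dependency, so 2NF holds.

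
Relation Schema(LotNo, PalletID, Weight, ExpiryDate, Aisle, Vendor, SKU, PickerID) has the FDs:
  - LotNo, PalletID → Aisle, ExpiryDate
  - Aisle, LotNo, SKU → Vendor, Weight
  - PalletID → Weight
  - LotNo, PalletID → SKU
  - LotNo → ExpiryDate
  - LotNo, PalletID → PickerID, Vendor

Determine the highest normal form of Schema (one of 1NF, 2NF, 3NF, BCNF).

Candidate key: {LotNo, PalletID}. Prime attributes: {LotNo, PalletID}.
Aisle, LotNo, SKU → Vendor, Weight breaks BCNF: {Aisle, LotNo, SKU}⁺ = {Aisle, ExpiryDate, LotNo, SKU, Vendor, Weight}, so {Aisle, LotNo, SKU} is not a superkey.
Aisle, LotNo, SKU → Vendor, Weight has non-prime {Vendor, Weight} on the right and a non-superkey on the left, so 3NF fails.
{LotNo} is a proper subset of the key {LotNo, PalletID}, and {LotNo}⁺ contains the non-prime attribute {ExpiryDate} — a partial dependency, so 2NF is violated.

1NF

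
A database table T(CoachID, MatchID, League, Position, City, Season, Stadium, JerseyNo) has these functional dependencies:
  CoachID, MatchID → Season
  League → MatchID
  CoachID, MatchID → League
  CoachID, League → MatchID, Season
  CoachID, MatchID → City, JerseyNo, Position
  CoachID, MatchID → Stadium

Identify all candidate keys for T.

{CoachID} never appears on the right of any FD, so every key must include it.
Closure of {CoachID, League} is {City, CoachID, JerseyNo, League, MatchID, Position, Season, Stadium}, the whole schema; {CoachID, League} is a candidate key.
Closure of {CoachID, MatchID} is {City, CoachID, JerseyNo, League, MatchID, Position, Season, Stadium}, the whole schema; {CoachID, MatchID} is a candidate key.
These are minimal and exhaustive — every other superkey contains one of them.

{CoachID, League}, {CoachID, MatchID}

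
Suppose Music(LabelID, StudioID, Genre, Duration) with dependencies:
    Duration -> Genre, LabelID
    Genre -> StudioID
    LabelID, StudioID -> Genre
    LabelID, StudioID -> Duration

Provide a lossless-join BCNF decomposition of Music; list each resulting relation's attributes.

Candidate keys of the original relation: {Duration}, {Genre, LabelID}, {LabelID, StudioID}.
{Duration, Genre, LabelID, StudioID}: {Genre} determines {Genre, StudioID} here but is not a superkey — split on Genre -> StudioID, giving {Genre, StudioID} and {Duration, Genre, LabelID}.
{Genre, StudioID} is in BCNF.
{Duration, Genre, LabelID} is in BCNF.

{Duration, Genre, LabelID}; {Genre, StudioID}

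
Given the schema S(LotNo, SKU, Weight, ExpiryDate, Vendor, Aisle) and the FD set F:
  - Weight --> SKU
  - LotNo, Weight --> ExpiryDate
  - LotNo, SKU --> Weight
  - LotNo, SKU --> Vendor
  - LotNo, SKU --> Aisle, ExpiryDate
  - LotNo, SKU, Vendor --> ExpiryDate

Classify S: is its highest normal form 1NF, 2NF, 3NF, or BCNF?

Candidate keys: {LotNo, SKU}, {LotNo, Weight}. Prime attributes: {LotNo, SKU, Weight}.
Weight --> SKU: {Weight}⁺ = {SKU, Weight}, which is not all of the attributes, so the left side is not a superkey — BCNF is violated.
But every attribute on its right side ({SKU}) is prime, and the same holds for every other non-superkey FD, so 3NF still holds.

3NF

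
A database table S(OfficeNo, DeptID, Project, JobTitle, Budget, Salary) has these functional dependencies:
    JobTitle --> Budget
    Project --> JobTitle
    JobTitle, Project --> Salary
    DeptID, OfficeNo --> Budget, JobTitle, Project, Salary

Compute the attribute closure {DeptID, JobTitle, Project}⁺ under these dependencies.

{Budget, DeptID, JobTitle, Project, Salary}

Start with {DeptID, JobTitle, Project}.
JobTitle --> Budget applies; add {Budget} → now {Budget, DeptID, JobTitle, Project}.
JobTitle, Project --> Salary applies; add {Salary} → now {Budget, DeptID, JobTitle, Project, Salary}.
No further FD applies.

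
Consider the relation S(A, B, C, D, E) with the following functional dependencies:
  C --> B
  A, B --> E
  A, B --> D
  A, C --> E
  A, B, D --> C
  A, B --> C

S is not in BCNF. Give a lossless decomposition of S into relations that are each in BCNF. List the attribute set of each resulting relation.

{A, C, D, E}; {B, C}

Candidate keys of the original relation: {A, B}, {A, C}.
{A, B, C, D, E}: {C} determines {B, C} here but is not a superkey — split on C --> B, giving {B, C} and {A, C, D, E}.
{B, C}: every determinant is a superkey — BCNF.
{A, C, D, E}: every determinant is a superkey — BCNF.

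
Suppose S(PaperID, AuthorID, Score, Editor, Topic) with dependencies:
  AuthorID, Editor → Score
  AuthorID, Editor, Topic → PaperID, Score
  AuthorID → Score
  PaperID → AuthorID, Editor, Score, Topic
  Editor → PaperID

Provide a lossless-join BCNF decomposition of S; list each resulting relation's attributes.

{AuthorID, Editor, PaperID, Topic}; {AuthorID, Score}

Candidate keys of the original relation: {Editor}, {PaperID}.
In {AuthorID, Editor, PaperID, Score, Topic}, {AuthorID} is not a superkey ({AuthorID}⁺ restricted to this set is {AuthorID, Score}), so split on AuthorID → Score into {AuthorID, Score} and {AuthorID, Editor, PaperID, Topic}.
{AuthorID, Score} has no BCNF violation.
{AuthorID, Editor, PaperID, Topic} has no BCNF violation.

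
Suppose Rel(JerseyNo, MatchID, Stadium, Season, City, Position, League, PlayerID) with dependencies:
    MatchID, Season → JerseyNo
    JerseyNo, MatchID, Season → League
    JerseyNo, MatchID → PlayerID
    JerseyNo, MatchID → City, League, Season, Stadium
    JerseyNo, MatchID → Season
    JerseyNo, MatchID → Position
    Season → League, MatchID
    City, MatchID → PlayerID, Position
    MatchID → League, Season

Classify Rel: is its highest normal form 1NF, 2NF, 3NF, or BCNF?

BCNF

Candidate keys: {MatchID}, {Season}. Prime attributes: {MatchID, Season}.
The left-hand side of every FD is a superkey, so BCNF is satisfied.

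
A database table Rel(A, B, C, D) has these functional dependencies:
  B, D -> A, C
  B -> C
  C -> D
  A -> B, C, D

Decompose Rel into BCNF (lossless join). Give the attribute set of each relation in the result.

Candidate keys of the original relation: {A}, {B}.
In {A, B, C, D}, {C} is not a superkey ({C}⁺ restricted to this set is {C, D}), so split on C -> D into {C, D} and {A, B, C}.
{C, D} is in BCNF.
{A, B, C} is in BCNF.

{A, B, C}; {C, D}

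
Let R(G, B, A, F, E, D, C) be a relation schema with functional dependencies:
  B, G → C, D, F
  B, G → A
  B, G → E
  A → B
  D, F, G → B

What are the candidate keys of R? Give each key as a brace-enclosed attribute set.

{A, G}, {B, G}, {D, F, G}

Attributes never on any right-hand side: {G} — every candidate key must contain it.
{A, G}⁺ = {A, B, C, D, E, F, G}, which is every attribute, so {A, G} is a candidate key.
{B, G}⁺ = {A, B, C, D, E, F, G}, which is every attribute, so {B, G} is a candidate key.
{D, F, G}⁺ = {A, B, C, D, E, F, G}, which is every attribute, so {D, F, G} is a candidate key.
These are minimal and exhaustive — every other superkey contains one of them.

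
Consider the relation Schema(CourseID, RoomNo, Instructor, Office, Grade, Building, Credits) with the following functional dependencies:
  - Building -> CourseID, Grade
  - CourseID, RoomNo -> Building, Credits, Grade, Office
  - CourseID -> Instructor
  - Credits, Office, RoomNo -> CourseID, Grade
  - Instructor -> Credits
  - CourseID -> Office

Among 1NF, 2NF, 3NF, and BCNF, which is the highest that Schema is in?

Candidate keys: {Building, RoomNo}, {CourseID, RoomNo}, {Credits, Office, RoomNo}, {Instructor, Office, RoomNo}. Prime attributes: {Building, CourseID, Credits, Instructor, Office, RoomNo}.
Building -> CourseID, Grade: {Building}⁺ = {Building, CourseID, Credits, Grade, Instructor, Office}, which is not all of the attributes, so the left side is not a superkey — BCNF is violated.
Because {Grade} is non-prime and the left side of Building -> CourseID, Grade is not a superkey, the relation is not in 3NF.
The proper key subset {Building} of {Building, RoomNo} determines non-prime {Grade}, so the relation is not even in 2NF.

1NF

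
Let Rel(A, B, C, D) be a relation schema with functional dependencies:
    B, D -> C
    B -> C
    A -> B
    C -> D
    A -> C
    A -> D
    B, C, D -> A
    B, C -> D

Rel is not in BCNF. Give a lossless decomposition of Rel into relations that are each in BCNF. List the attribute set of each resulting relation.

{A, B, C}; {C, D}

Candidate keys of the original relation: {A}, {B}.
In {A, B, C, D}, {C} is not a superkey ({C}⁺ restricted to this set is {C, D}), so split on C -> D into {C, D} and {A, B, C}.
{C, D}: every determinant is a superkey — BCNF.
{A, B, C}: every determinant is a superkey — BCNF.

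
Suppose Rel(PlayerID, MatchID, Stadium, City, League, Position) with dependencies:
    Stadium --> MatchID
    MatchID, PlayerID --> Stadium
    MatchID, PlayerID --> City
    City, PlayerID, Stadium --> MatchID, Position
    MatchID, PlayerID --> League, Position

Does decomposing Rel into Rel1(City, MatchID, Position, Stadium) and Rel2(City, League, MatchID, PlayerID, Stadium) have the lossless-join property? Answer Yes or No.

No

The shared attributes are {City, MatchID, Stadium} and {City, MatchID, Stadium}⁺ = {City, MatchID, Stadium}.
Rel1 ⊄ {City, MatchID, Stadium} and Rel2 ⊄ {City, MatchID, Stadium}, so the split is lossy.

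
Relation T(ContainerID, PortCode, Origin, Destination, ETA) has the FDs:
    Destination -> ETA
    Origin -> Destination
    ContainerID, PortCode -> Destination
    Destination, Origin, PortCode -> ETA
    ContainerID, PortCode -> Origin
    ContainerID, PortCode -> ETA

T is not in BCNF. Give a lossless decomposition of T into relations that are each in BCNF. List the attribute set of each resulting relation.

{ContainerID, Origin, PortCode}; {Destination, ETA}; {Destination, Origin}

Candidate key of the original relation: {ContainerID, PortCode}.
{ContainerID, Destination, ETA, Origin, PortCode}: {Destination} determines {Destination, ETA} here but is not a superkey — split on Destination -> ETA, giving {Destination, ETA} and {ContainerID, Destination, Origin, PortCode}.
{Destination, ETA} has no BCNF violation.
{ContainerID, Destination, Origin, PortCode}: {Origin} determines {Destination, Origin} here but is not a superkey — split on Origin -> Destination, giving {Destination, Origin} and {ContainerID, Origin, PortCode}.
{Destination, Origin} has no BCNF violation.
{ContainerID, Origin, PortCode} has no BCNF violation.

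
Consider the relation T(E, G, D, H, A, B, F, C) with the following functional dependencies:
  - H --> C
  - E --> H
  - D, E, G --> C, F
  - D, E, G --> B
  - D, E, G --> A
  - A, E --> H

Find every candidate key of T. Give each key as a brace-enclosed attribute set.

{D, E, G}

No FD produces {D, E, G}, so they must be in every candidate key.
{D, E, G}⁺ = {A, B, C, D, E, F, G, H}, which is every attribute, so {D, E, G} is a candidate key.
No smaller or unrelated set reaches every attribute, so there are no other keys.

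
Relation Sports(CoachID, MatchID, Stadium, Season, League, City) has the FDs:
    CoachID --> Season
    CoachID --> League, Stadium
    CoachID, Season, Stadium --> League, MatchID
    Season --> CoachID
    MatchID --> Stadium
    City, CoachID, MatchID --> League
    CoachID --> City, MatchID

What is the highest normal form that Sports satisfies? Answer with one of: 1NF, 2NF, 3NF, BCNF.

Candidate keys: {CoachID}, {Season}. Prime attributes: {CoachID, Season}.
MatchID --> Stadium breaks BCNF: {MatchID}⁺ = {MatchID, Stadium}, so {MatchID} is not a superkey.
Because {Stadium} is non-prime and the left side of MatchID --> Stadium is not a superkey, the relation is not in 3NF.
Every candidate key is a single attribute, so no partial dependency is possible; 2NF holds.

2NF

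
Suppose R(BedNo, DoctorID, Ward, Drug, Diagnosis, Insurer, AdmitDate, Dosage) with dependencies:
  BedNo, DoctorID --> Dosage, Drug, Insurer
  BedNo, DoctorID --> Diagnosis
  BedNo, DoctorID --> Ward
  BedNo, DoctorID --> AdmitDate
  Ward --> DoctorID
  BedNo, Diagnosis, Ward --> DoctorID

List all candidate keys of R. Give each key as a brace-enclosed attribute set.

{BedNo, DoctorID}, {BedNo, Ward}

Attributes never on any right-hand side: {BedNo} — every candidate key must contain it.
{BedNo, DoctorID}⁺ = {AdmitDate, BedNo, Diagnosis, DoctorID, Dosage, Drug, Insurer, Ward} — all of the relation — so {BedNo, DoctorID} is a candidate key.
{BedNo, Ward}⁺ = {AdmitDate, BedNo, Diagnosis, DoctorID, Dosage, Drug, Insurer, Ward} — all of the relation — so {BedNo, Ward} is a candidate key.
No proper subset of any of these is a key, and no other minimal superkey exists.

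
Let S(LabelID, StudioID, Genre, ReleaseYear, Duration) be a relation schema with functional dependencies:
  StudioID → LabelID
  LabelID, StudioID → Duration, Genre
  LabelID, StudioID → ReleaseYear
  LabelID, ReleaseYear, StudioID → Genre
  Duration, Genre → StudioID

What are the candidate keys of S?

{StudioID}⁺ = {Duration, Genre, LabelID, ReleaseYear, StudioID} — all of the relation — so {StudioID} is a candidate key.
{Duration, Genre}⁺ = {Duration, Genre, LabelID, ReleaseYear, StudioID} — all of the relation — so {Duration, Genre} is a candidate key.
Any other superkey properly contains one of these, so there are no further candidate keys.

{Duration, Genre}, {StudioID}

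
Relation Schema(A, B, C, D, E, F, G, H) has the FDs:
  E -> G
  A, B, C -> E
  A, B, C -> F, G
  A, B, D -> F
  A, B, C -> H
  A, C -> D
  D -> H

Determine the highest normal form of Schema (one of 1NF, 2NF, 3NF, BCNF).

Candidate key: {A, B, C}. Prime attributes: {A, B, C}.
E -> G breaks BCNF: {E}⁺ = {E, G}, so {E} is not a superkey.
E -> G determines the non-prime attribute {G} from a non-superkey — 3NF is violated.
{A, C} is a proper subset of the key {A, B, C}, and {A, C}⁺ contains the non-prime attributes {D, H} — a partial dependency, so 2NF is violated.

1NF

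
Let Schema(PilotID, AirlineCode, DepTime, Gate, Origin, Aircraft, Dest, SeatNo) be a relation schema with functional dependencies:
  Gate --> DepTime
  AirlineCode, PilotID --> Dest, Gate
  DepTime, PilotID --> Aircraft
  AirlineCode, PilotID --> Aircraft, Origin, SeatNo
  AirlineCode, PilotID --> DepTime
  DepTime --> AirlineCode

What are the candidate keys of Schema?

{AirlineCode, PilotID}, {DepTime, PilotID}, {Gate, PilotID}

{PilotID} never appears on the right of any FD, so every key must include it.
{AirlineCode, PilotID}⁺ = {Aircraft, AirlineCode, DepTime, Dest, Gate, Origin, PilotID, SeatNo} — all of the relation — so {AirlineCode, PilotID} is a candidate key.
{DepTime, PilotID}⁺ = {Aircraft, AirlineCode, DepTime, Dest, Gate, Origin, PilotID, SeatNo} — all of the relation — so {DepTime, PilotID} is a candidate key.
{Gate, PilotID}⁺ = {Aircraft, AirlineCode, DepTime, Dest, Gate, Origin, PilotID, SeatNo} — all of the relation — so {Gate, PilotID} is a candidate key.
These are minimal and exhaustive — every other superkey contains one of them.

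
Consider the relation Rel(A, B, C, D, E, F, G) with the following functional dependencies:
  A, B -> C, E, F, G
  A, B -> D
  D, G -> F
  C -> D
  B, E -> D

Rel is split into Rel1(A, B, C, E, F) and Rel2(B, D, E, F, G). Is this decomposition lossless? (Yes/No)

No

Common attributes: {B, E, F}; their closure is {B, D, E, F}.
Rel1 ⊄ {B, D, E, F} and Rel2 ⊄ {B, D, E, F}, so the split is lossy.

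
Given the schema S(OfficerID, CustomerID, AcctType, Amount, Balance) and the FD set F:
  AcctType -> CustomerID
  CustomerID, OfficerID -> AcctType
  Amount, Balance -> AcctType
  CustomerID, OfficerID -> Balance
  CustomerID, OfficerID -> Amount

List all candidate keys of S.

Attributes never on any right-hand side: {OfficerID} — every candidate key must contain it.
{AcctType, OfficerID} is a candidate key since {AcctType, OfficerID}⁺ = {AcctType, Amount, Balance, CustomerID, OfficerID} covers every attribute.
{CustomerID, OfficerID} is a candidate key since {CustomerID, OfficerID}⁺ = {AcctType, Amount, Balance, CustomerID, OfficerID} covers every attribute.
{Amount, Balance, OfficerID} is a candidate key since {Amount, Balance, OfficerID}⁺ = {AcctType, Amount, Balance, CustomerID, OfficerID} covers every attribute.
No proper subset of any of these is a key, and no other minimal superkey exists.

{AcctType, OfficerID}, {Amount, Balance, OfficerID}, {CustomerID, OfficerID}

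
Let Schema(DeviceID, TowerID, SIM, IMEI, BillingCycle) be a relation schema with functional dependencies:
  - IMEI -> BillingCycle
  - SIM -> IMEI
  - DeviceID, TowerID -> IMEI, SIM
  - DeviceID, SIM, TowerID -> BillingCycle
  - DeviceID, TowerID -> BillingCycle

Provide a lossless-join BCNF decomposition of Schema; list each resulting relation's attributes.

Candidate key of the original relation: {DeviceID, TowerID}.
In {BillingCycle, DeviceID, IMEI, SIM, TowerID}, {IMEI} is not a superkey ({IMEI}⁺ restricted to this set is {BillingCycle, IMEI}), so split on IMEI -> BillingCycle into {BillingCycle, IMEI} and {DeviceID, IMEI, SIM, TowerID}.
{BillingCycle, IMEI}: every determinant is a superkey — BCNF.
In {DeviceID, IMEI, SIM, TowerID}, {SIM} is not a superkey ({SIM}⁺ restricted to this set is {IMEI, SIM}), so split on SIM -> IMEI into {IMEI, SIM} and {DeviceID, SIM, TowerID}.
{IMEI, SIM}: every determinant is a superkey — BCNF.
{DeviceID, SIM, TowerID}: every determinant is a superkey — BCNF.

{BillingCycle, IMEI}; {DeviceID, SIM, TowerID}; {IMEI, SIM}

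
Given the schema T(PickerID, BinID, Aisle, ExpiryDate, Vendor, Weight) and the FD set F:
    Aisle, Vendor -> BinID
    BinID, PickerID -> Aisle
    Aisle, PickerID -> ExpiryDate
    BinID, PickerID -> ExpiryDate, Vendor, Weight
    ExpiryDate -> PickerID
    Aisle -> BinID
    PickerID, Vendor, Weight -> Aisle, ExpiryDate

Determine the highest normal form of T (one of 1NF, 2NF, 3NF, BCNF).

3NF

Candidate keys: {Aisle, ExpiryDate}, {Aisle, PickerID}, {BinID, ExpiryDate}, {BinID, PickerID}, {ExpiryDate, Vendor, Weight}, {PickerID, Vendor, Weight}. Prime attributes: {Aisle, BinID, ExpiryDate, PickerID, Vendor, Weight}.
For Aisle, Vendor -> BinID we have {Aisle, Vendor}⁺ = {Aisle, BinID, Vendor}; {Aisle, Vendor} is not a superkey, so BCNF fails.
But every attribute on its right side ({BinID}) is prime, and the same holds for every other non-superkey FD, so 3NF still holds.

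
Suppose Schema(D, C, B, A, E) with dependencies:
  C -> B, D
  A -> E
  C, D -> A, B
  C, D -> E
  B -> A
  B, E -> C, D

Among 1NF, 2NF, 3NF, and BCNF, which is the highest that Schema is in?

Candidate keys: {B}, {C}. Prime attributes: {B, C}.
A -> E breaks BCNF: {A}⁺ = {A, E}, so {A} is not a superkey.
A -> E determines the non-prime attribute {E} from a non-superkey — 3NF is violated.
All keys have size 1, which rules out partial dependencies — 2NF is satisfied.

2NF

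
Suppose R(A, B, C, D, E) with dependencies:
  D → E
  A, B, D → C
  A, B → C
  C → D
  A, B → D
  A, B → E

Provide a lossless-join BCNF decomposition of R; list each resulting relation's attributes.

Candidate key of the original relation: {A, B}.
{A, B, C, D, E}: {D} determines {D, E} here but is not a superkey — split on D → E, giving {D, E} and {A, B, C, D}.
{D, E} has no BCNF violation.
{A, B, C, D}: {C} determines {C, D} here but is not a superkey — split on C → D, giving {C, D} and {A, B, C}.
{C, D} has no BCNF violation.
{A, B, C} has no BCNF violation.

{A, B, C}; {C, D}; {D, E}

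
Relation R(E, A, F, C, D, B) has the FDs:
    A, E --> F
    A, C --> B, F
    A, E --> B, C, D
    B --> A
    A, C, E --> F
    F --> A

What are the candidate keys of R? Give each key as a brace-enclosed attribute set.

{A, E}, {B, E}, {E, F}

{E} never appears on the right of any FD, so every key must include it.
{A, E}⁺ = {A, B, C, D, E, F}, which is every attribute, so {A, E} is a candidate key.
{B, E}⁺ = {A, B, C, D, E, F}, which is every attribute, so {B, E} is a candidate key.
{E, F}⁺ = {A, B, C, D, E, F}, which is every attribute, so {E, F} is a candidate key.
These are minimal and exhaustive — every other superkey contains one of them.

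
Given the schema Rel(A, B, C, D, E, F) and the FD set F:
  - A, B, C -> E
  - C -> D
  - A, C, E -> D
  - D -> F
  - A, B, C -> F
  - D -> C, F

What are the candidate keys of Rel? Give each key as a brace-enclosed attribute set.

No FD produces {A, B}, so they must be in every candidate key.
{A, B, C} is a candidate key since {A, B, C}⁺ = {A, B, C, D, E, F} covers every attribute.
{A, B, D} is a candidate key since {A, B, D}⁺ = {A, B, C, D, E, F} covers every attribute.
No proper subset of any of these is a key, and no other minimal superkey exists.

{A, B, C}, {A, B, D}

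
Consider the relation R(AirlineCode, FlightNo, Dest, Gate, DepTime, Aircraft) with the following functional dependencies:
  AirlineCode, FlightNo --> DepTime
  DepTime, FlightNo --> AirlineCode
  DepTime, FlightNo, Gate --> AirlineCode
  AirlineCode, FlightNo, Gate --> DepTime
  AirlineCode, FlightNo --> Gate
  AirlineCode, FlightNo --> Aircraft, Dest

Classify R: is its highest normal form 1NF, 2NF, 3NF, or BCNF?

BCNF

Candidate keys: {AirlineCode, FlightNo}, {DepTime, FlightNo}. Prime attributes: {AirlineCode, DepTime, FlightNo}.
Every FD has a superkey on the left, so the relation is in BCNF.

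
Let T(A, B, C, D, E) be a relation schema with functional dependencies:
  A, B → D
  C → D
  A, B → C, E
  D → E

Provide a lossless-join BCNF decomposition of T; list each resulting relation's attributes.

{A, B, C}; {C, D}; {D, E}

Candidate key of the original relation: {A, B}.
Within {A, B, C, D, E}: {C}⁺ ∩ {A, B, C, D, E} = {C, D, E}, not the whole set, so C → D, E violates BCNF; decompose into {C, D, E} and {A, B, C}.
Within {C, D, E}: {D}⁺ ∩ {C, D, E} = {D, E}, not the whole set, so D → E violates BCNF; decompose into {D, E} and {C, D}.
{D, E}: every determinant is a superkey — BCNF.
{C, D}: every determinant is a superkey — BCNF.
{A, B, C}: every determinant is a superkey — BCNF.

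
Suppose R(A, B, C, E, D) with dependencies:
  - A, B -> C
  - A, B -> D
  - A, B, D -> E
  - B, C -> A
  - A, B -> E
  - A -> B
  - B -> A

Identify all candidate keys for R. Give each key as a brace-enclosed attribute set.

{A}, {B}

Closure of {A} is {A, B, C, D, E}, the whole schema; {A} is a candidate key.
Closure of {B} is {A, B, C, D, E}, the whole schema; {B} is a candidate key.
These are minimal and exhaustive — every other superkey contains one of them.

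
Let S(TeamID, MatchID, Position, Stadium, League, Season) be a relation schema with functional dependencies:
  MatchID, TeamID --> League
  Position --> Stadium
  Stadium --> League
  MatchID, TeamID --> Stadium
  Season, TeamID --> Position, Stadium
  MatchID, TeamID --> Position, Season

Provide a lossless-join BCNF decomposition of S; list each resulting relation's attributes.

Candidate key of the original relation: {MatchID, TeamID}.
{League, MatchID, Position, Season, Stadium, TeamID}: {Position} determines {League, Position, Stadium} here but is not a superkey — split on Position --> League, Stadium, giving {League, Position, Stadium} and {MatchID, Position, Season, TeamID}.
{League, Position, Stadium}: {Stadium} determines {League, Stadium} here but is not a superkey — split on Stadium --> League, giving {League, Stadium} and {Position, Stadium}.
{League, Stadium}: every determinant is a superkey — BCNF.
{Position, Stadium}: every determinant is a superkey — BCNF.
{MatchID, Position, Season, TeamID}: {Season, TeamID} determines {Position, Season, TeamID} here but is not a superkey — split on Season, TeamID --> Position, giving {Position, Season, TeamID} and {MatchID, Season, TeamID}.
{Position, Season, TeamID}: every determinant is a superkey — BCNF.
{MatchID, Season, TeamID}: every determinant is a superkey — BCNF.

{League, Stadium}; {MatchID, Season, TeamID}; {Position, Season, TeamID}; {Position, Stadium}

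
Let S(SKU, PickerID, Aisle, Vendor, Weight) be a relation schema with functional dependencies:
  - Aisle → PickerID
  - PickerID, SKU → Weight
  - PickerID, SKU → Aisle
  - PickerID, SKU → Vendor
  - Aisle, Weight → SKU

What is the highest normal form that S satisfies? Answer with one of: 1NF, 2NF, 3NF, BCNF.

Candidate keys: {Aisle, SKU}, {Aisle, Weight}, {PickerID, SKU}. Prime attributes: {Aisle, PickerID, SKU, Weight}.
Aisle → PickerID: {Aisle}⁺ = {Aisle, PickerID}, which is not all of the attributes, so the left side is not a superkey — BCNF is violated.
But every attribute on its right side ({PickerID}) is prime, and the same holds for every other non-superkey FD, so 3NF still holds.

3NF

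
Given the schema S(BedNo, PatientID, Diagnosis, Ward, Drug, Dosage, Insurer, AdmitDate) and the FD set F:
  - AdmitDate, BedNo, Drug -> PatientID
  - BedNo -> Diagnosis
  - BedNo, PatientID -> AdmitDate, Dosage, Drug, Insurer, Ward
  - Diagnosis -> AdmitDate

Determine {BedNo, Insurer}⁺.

Start with {BedNo, Insurer}.
BedNo -> Diagnosis applies; add {Diagnosis} → now {BedNo, Diagnosis, Insurer}.
Diagnosis -> AdmitDate applies; add {AdmitDate} → now {AdmitDate, BedNo, Diagnosis, Insurer}.
No further FD applies.

{AdmitDate, BedNo, Diagnosis, Insurer}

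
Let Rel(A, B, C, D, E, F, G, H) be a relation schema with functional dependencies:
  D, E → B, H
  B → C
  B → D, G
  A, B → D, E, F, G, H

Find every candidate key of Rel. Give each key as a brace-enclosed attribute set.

{A, B}, {A, D, E}

{A} never appears on the right of any FD, so every key must include it.
{A, B} is a candidate key since {A, B}⁺ = {A, B, C, D, E, F, G, H} covers every attribute.
{A, D, E} is a candidate key since {A, D, E}⁺ = {A, B, C, D, E, F, G, H} covers every attribute.
Any other superkey properly contains one of these, so there are no further candidate keys.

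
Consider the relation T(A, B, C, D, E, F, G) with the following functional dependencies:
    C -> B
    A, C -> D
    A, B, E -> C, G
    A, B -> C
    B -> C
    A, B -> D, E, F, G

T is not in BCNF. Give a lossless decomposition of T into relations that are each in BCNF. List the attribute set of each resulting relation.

{A, C, D, E, F, G}; {B, C}

Candidate keys of the original relation: {A, B}, {A, C}.
{A, B, C, D, E, F, G}: {C} determines {B, C} here but is not a superkey — split on C -> B, giving {B, C} and {A, C, D, E, F, G}.
{B, C}: every determinant is a superkey — BCNF.
{A, C, D, E, F, G}: every determinant is a superkey — BCNF.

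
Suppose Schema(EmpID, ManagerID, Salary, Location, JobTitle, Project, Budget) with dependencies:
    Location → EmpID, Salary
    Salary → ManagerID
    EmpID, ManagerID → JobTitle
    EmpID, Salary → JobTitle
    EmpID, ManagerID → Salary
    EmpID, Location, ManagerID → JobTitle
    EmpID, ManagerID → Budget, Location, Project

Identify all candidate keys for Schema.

{Location}⁺ = {Budget, EmpID, JobTitle, Location, ManagerID, Project, Salary}, which is every attribute, so {Location} is a candidate key.
{EmpID, ManagerID}⁺ = {Budget, EmpID, JobTitle, Location, ManagerID, Project, Salary}, which is every attribute, so {EmpID, ManagerID} is a candidate key.
{EmpID, Salary}⁺ = {Budget, EmpID, JobTitle, Location, ManagerID, Project, Salary}, which is every attribute, so {EmpID, Salary} is a candidate key.
These are minimal and exhaustive — every other superkey contains one of them.

{EmpID, ManagerID}, {EmpID, Salary}, {Location}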